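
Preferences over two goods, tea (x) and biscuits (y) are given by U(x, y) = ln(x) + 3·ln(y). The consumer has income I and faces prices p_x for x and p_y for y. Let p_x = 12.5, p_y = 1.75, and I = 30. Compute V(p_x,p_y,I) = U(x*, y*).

V = 7.1509

Demand: x*(p_x,p_y,I) = 0.25·I/p_x and y* = 0.75·I/p_y.
At p_x=12.5, p_y=1.75, I=30: x* = 0.25·30/12.5 = 0.6, y* = 12.8571.
Utility at the optimum: U(0.6, 12.8571) = 7.1509.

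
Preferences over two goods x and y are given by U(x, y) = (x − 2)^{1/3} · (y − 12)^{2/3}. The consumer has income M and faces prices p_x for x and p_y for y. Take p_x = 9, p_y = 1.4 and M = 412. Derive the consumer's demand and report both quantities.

x* = 15.9704, y* = 191.619

Let x' = x−2, y' = y−12. MRS = (1/2)·y'/x' = p_x/p_y.
Substituting into the budget: x* = 2 + 1/3·(M − 2·p_x − 12·p_y)/p_x, and y* = 12 + 2/3·(…)/p_y.
Discretionary income = 412 − 2·9 − 12·1.4 = 377.2; x* = 2 + 1/3·377.2/9 = 15.9704; y* = 12 + 2/3·377.2/1.4 = 191.619.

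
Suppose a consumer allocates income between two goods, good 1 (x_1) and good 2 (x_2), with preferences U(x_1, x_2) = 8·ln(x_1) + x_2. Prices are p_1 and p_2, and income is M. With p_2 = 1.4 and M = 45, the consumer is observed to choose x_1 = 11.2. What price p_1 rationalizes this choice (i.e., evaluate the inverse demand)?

Set MRS = p_1/p_2: (8/x_1)/1 = p_1/p_2.
So x_1*(p_1,p_2) = 8·p_2/p_1, independent of income; and x_2* = (M − 8·p_2)/p_2.
Set x_1* = 11.2 in the demand function and solve for p_1: p_1 = 1.

p_1 = 1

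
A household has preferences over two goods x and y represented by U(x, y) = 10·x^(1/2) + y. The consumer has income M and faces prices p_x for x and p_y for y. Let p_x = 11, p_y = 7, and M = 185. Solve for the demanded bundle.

Utility is quasi-linear in y; the FOC for x is 5/√x = p_x/p_y.
Solve: √x = 5·p_y/p_x, so x*(p_x,p_y) = (5·p_y/p_x)², and y* = (M − p_x·x*)/p_y.
Plugging in: x* = (5·7/11)² = 10.124, y* = 10.5195.

x* = 10.124, y* = 10.5195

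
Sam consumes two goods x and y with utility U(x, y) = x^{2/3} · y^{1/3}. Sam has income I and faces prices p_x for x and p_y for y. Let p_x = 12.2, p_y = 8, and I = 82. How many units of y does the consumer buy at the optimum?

y* = 3.4167

Tangency: MRS = 2·y/x = p_x/p_y.
Rearranging, p_y·y = (1/2)·p_x·x. Substituting into the budget gives p_x·x·(1 + (1/2)) = I.
Demand: x*(p_x,p_y,I) = 2/3·I/p_x and y* = 1/3·I/p_y.
At p_x=12.2, p_y=8, I=82: y* = 1/3·82/8 = 3.4167.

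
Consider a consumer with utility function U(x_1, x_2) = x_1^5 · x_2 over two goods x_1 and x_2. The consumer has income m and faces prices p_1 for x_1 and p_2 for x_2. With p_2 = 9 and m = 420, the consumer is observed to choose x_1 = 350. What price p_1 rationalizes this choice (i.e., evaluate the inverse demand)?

p_1 = 1

The MRS is 5·x_2/x_1. Set MRS = p_1/p_2.
So 5·p_2·x_2 = p_1·x_1; combined with the budget, a share 5/6 of income goes to x_1.
Demand: x_1*(p_1,p_2,m) = 5/6·m/p_1 and x_2* = 1/6·m/p_2.
Set x_1* = 350 in the demand function and solve for p_1: p_1 = 1.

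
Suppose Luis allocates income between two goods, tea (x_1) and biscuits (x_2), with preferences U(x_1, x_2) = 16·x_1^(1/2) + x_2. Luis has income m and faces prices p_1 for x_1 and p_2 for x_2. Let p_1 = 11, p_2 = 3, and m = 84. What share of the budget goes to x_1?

share on x_1 = 0.6234

Set MRS = p_1/p_2: 8·x_1^(−1/2) = p_1/p_2.
Solve: √x_1 = 8·p_2/p_1, so x_1*(p_1,p_2) = (8·p_2/p_1)², and x_2* = (m − p_1·x_1*)/p_2.
Plugging in: x_1* = (8·3/11)² = 4.7603, x_2* = 10.5455.
Expenditure on x_1: 11·4.7603 = 52.3636; share = 0.6234.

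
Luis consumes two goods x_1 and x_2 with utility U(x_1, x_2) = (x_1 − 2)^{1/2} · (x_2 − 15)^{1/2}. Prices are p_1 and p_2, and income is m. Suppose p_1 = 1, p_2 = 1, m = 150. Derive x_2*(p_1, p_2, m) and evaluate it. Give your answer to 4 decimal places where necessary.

x_2* = 81.5

Discretionary income = 150 − 2·1 − 15·1 = 133; x_2* = 15 + 0.5·133/1 = 81.5.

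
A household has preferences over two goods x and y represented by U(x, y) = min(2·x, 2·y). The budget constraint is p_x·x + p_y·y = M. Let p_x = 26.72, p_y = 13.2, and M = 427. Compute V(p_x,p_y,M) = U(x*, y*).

With perfect complements, no substitution: consume in ratio x:y = 2:2.
Budget: p_x·x + p_y·x = M, so (2·p_x + 2·p_y)·x = 2·M.
Demand: x*(p_x,p_y,M) = 2·M/(2·p_x + 2·p_y), y* = 2·M/(2·p_x + 2·p_y).
Here 2·26.72 + 2·13.2 = 79.84, giving x* = 10.6964 and y* = 10.6964.
Utility at the optimum: U(10.6964, 10.6964) = 21.3928.

V = 21.3928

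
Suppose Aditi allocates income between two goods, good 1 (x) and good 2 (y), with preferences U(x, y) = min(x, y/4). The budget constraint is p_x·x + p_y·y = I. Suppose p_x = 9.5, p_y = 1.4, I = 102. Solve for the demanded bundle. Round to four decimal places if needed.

With perfect complements, no substitution: consume in ratio x:y = 1:4.
Budget: p_x·x + p_y·4·x = I, so (p_x + 4·p_y)·x = I.
Demand: x*(p_x,p_y,I) = I/(p_x + 4·p_y), y* = 4·I/(p_x + 4·p_y).
Here 9.5 + 4·1.4 = 15.1, giving x* = 6.755 and y* = 27.0199.

x* = 6.755, y* = 27.0199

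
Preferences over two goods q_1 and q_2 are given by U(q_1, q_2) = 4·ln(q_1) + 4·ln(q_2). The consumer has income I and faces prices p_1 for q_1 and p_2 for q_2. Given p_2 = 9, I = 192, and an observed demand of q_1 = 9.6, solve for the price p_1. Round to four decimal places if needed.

p_1 = 10

MU_q_1/MU_q_2 = (4·q_2)/(4·q_1); tangency sets this equal to p_1/p_2.
Rearranging, p_2·q_2 = p_1·q_1. Substituting into the budget gives p_1·q_1·(1 + 1) = I.
Demand: q_1*(p_1,p_2,I) = 0.5·I/p_1 and q_2* = 0.5·I/p_2.
Set q_1* = 9.6 in the demand function and solve for p_1: p_1 = 10.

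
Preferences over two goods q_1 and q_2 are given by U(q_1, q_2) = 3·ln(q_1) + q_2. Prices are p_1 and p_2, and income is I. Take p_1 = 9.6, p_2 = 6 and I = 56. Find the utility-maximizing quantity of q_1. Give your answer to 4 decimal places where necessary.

MU_q_1 = 3/q_1, MU_q_2 = 1. Tangency: 3/q_1 = p_1/p_2.
So q_1*(p_1,p_2) = 3·p_2/p_1, independent of income; and q_2* = (I − 3·p_2)/p_2.
At the given prices: q_1* = 3·6/9.6 = 1.875.

q_1* = 1.875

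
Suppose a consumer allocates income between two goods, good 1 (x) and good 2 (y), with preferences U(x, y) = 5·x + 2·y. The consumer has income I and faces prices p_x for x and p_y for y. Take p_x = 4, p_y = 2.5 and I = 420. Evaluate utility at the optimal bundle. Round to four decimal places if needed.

V = 525

Linear utility — the consumer picks whichever good has higher MU/price: 5/4 = 1.25 vs 2/2.5 = 0.8.
x gives more utility per dollar, so spend all income on x: x* = I/p_x, y* = 0.
Numerically: x* = 105, y* = 0.
Utility at the optimum: U(105, 0) = 525.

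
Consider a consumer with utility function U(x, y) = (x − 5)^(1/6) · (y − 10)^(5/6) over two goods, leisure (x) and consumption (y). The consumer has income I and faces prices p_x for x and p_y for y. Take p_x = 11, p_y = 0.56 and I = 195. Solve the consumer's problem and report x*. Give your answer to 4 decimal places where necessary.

x* = 7.0364

Let x' = x−5, y' = y−10. MRS = (1/5)·y'/x' = p_x/p_y.
Substituting into the budget: x* = 5 + 1/6·(I − 5·p_x − 10·p_y)/p_x, and y* = 10 + 5/6·(…)/p_y.
Discretionary income = 195 − 5·11 − 10·0.56 = 134.4; x* = 5 + 1/6·134.4/11 = 7.0364.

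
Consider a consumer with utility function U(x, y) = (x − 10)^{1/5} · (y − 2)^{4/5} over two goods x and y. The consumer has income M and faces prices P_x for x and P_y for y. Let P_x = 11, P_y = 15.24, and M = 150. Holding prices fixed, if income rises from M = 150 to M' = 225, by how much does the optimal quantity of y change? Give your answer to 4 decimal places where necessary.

Let x' = x−10, y' = y−2. MRS = (1/4)·y'/x' = P_x/P_y.
Substituting into the budget: x* = 10 + 0.2·(M − 10·P_x − 2·P_y)/P_x, and y* = 2 + 0.8·(…)/P_y.
Discretionary income = 150 − 10·11 − 2·15.24 = 9.52; y* = 2 + 0.8·9.52/15.24 = 2.4997.
At M' = 225: y* = 6.4367. Change: 6.4367 − 2.4997 = 3.937.

Δy* = 3.937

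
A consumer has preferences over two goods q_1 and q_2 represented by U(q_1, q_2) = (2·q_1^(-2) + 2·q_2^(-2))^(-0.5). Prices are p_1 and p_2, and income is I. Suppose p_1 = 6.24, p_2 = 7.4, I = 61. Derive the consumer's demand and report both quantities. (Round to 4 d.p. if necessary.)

q_1* = 4.6103, q_2* = 4.3556

MU_q_1 ∝ 2·q_1^(-3), MU_q_2 ∝ 2·q_2^(-3), so MRS = (q_2/q_1)^(3) = p_1/p_2.
Solve for the ratio: q_2/q_1 = [p_1/p_2]^(1/3).
Substitute q_2 = (q_2/q_1)·q_1 into the budget: q_1* = I/(p_1 + p_2·(q_2/q_1)).
Numerically q_2/q_1 = 0.944752, so q_1* = 61/(6.24 + 7.4·0.944752) = 4.6103 and q_2* = 0.944752·4.6103 = 4.3556.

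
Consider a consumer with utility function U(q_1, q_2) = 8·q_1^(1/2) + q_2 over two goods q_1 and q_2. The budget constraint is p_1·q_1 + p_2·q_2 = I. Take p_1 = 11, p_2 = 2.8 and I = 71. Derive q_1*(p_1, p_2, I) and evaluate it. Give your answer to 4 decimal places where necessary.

Set MRS = p_1/p_2: 4·q_1^(−1/2) = p_1/p_2.
Thus q_1* = (4·p_2/p_1)² — independent of I — with the rest of income spent on q_2.
Plugging in: q_1* = (4·2.8/11)² = 1.0367.

q_1* = 1.0367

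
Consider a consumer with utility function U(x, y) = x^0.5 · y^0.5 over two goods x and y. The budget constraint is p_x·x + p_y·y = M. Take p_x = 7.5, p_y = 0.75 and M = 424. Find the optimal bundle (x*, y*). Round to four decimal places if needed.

x* = 28.2667, y* = 282.6667

The MRS is y/x. Set MRS = p_x/p_y.
So 0.5·p_y·y = 0.5·p_x·x; combined with the budget, a share 0.5 of income goes to x.
Demand: x*(p_x,p_y,M) = 0.5·M/p_x and y* = 0.5·M/p_y.
At p_x=7.5, p_y=0.75, M=424: x* = 0.5·424/7.5 = 28.2667, y* = 282.6667.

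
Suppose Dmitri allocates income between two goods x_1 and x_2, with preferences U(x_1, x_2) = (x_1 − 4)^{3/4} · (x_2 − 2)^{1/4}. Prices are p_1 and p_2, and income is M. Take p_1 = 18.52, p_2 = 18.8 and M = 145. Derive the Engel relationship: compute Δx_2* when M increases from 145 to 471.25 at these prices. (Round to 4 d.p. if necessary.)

Δx_2* = 4.3384

Let x_1' = x_1−4, x_2' = x_2−2. MRS = 3·x_2'/x_1' = p_1/p_2.
Substituting into the budget: x_1* = 4 + 0.75·(M − 4·p_1 − 2·p_2)/p_1, and x_2* = 2 + 0.25·(…)/p_2.
Discretionary income = 145 − 4·18.52 − 2·18.8 = 33.32; x_2* = 2 + 0.25·33.32/18.8 = 2.4431.
At M' = 471.25: x_2* = 6.7815. Change: 6.7815 − 2.4431 = 4.3384.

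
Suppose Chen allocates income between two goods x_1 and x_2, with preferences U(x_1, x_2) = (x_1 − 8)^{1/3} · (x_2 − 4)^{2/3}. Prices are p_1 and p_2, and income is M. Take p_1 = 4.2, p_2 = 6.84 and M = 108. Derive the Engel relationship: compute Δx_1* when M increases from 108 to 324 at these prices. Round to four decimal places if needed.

This is Cobb-Douglas in (x_1−8, x_2−4): tangency gives 1/3·p_2·(x_2−4) = 2/3·p_1·(x_1−8).
After buying the subsistence bundle (8, 4), a share 1/3 of the remaining income goes to x_1: x_1* = 8 + 1/3·(M − 8p_1 − 4p_2)/p_1.
Discretionary income = 108 − 8·4.2 − 4·6.84 = 47.04; x_1* = 8 + 1/3·47.04/4.2 = 11.7333.
At M' = 324: x_1* = 28.8762. Change: 28.8762 − 11.7333 = 17.1429.

Δx_1* = 17.1429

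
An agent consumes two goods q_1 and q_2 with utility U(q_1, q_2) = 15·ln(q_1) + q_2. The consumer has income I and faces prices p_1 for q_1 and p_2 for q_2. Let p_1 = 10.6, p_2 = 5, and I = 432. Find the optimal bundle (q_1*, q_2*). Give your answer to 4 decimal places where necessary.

So q_1*(p_1,p_2) = 15·p_2/p_1, independent of income; and q_2* = (I − 15·p_2)/p_2.
At the given prices: q_1* = 15·5/10.6 = 7.0755, and q_2* = 71.4.

q_1* = 7.0755, q_2* = 71.4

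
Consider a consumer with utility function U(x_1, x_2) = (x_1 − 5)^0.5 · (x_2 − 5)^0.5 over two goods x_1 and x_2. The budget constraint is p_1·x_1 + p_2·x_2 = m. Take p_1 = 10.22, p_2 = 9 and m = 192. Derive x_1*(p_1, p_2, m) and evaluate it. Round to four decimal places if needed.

x_1* = 9.6918

Let x_1' = x_1−5, x_2' = x_2−5. MRS = x_2'/x_1' = p_1/p_2.
After buying the subsistence bundle (5, 5), a share 0.5 of the remaining income goes to x_1: x_1* = 5 + 0.5·(m − 5p_1 − 5p_2)/p_1.
Discretionary income = 192 − 5·10.22 − 5·9 = 95.9; x_1* = 5 + 0.5·95.9/10.22 = 9.6918.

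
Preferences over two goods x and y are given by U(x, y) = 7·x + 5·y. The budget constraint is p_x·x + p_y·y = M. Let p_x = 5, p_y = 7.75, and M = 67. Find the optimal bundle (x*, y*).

Perfect substitutes: compare marginal utility per dollar. 7/p_x vs 5/p_y → 1.4 vs 0.6452.
x gives more utility per dollar, so spend all income on x: x* = M/p_x, y* = 0.
Numerically: x* = 13.4, y* = 0.

x* = 13.4, y* = 0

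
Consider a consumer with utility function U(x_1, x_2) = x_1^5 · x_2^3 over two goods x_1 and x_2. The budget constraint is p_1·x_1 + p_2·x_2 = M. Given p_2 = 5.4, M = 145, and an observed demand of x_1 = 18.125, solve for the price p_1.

The MRS is (5/3)·x_2/x_1. Set MRS = p_1/p_2.
So 5·p_2·x_2 = 3·p_1·x_1; combined with the budget, a share 0.625 of income goes to x_1.
Demand: x_1*(p_1,p_2,M) = 0.625·M/p_1 and x_2* = 0.375·M/p_2.
Set x_1* = 18.125 in the demand function and solve for p_1: p_1 = 5.

p_1 = 5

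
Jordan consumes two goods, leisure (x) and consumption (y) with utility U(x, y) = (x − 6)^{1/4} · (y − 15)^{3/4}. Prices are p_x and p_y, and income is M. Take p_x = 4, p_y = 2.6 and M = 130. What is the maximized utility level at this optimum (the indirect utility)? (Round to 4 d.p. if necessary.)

Let x' = x−6, y' = y−15. MRS = (1/3)·y'/x' = p_x/p_y.
After buying the subsistence bundle (6, 15), a share 0.25 of the remaining income goes to x: x* = 6 + 0.25·(M − 6p_x − 15p_y)/p_x.
Discretionary income = 130 − 6·4 − 15·2.6 = 67; x* = 6 + 0.25·67/4 = 10.1875; y* = 15 + 0.75·67/2.6 = 34.3269.
Utility at the optimum: U(10.1875, 34.3269) = 13.1859.

V = 13.1859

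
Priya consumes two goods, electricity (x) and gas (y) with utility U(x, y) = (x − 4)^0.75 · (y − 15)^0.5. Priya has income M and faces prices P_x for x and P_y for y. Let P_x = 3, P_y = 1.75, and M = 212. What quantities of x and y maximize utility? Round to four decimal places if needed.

x* = 38.75, y* = 54.7143

MRS = (3/2)·(y−15)/(x−4). Tangency with P_x/P_y gives y−15 = (2/3)·(P_x/P_y)·(x−4).
After buying the subsistence bundle (4, 15), a share 0.6 of the remaining income goes to x: x* = 4 + 0.6·(M − 4P_x − 15P_y)/P_x.
Discretionary income = 212 − 4·3 − 15·1.75 = 173.75; x* = 4 + 0.6·173.75/3 = 38.75; y* = 15 + 0.4·173.75/1.75 = 54.7143.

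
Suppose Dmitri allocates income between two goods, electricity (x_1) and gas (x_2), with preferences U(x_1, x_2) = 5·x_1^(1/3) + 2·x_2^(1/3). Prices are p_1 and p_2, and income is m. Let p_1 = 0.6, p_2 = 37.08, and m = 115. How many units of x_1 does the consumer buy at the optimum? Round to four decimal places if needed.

x_1* = 185.691

From the CES first-order condition, (5/2)·(x_2/x_1)^(2/3) = p_1/p_2.
Hence x_2/x_1 = ((2/5)·p_1/p_2)^(1/(2/3)), i.e. raised to the 1.5 power.
Substitute x_2 = (x_2/x_1)·x_1 into the budget: x_1* = m/(p_1 + p_2·(x_2/x_1)).
Numerically x_2/x_1 = 0.000521, so x_1* = 115/(0.6 + 37.08·0.000521) = 185.691.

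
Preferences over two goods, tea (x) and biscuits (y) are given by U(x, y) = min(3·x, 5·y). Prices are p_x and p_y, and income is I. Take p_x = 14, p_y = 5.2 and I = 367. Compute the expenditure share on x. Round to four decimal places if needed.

share on x = 0.8178

With perfect complements, no substitution: consume in ratio x:y = 5:3.
Budget: p_x·x + p_y·(3/5)·x = I, so (5·p_x + 3·p_y)·x = 5·I.
Demand: x*(p_x,p_y,I) = 5·I/(5·p_x + 3·p_y), y* = 3·I/(5·p_x + 3·p_y).
Here 5·14 + 3·5.2 = 85.6, giving x* = 21.4369 and y* = 12.8621.
Expenditure on x: 14·21.4369 = 300.1168; share = 0.8178.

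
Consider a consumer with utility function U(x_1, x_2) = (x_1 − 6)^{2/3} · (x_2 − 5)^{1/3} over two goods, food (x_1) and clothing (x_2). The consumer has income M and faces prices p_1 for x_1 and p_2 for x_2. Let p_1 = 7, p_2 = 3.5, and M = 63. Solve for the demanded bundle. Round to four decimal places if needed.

This is Cobb-Douglas in (x_1−6, x_2−5): tangency gives 2/3·p_2·(x_2−5) = 1/3·p_1·(x_1−6).
Substituting into the budget: x_1* = 6 + 2/3·(M − 6·p_1 − 5·p_2)/p_1, and x_2* = 5 + 1/3·(…)/p_2.
Discretionary income = 63 − 6·7 − 5·3.5 = 3.5; x_1* = 6 + 2/3·3.5/7 = 6.3333; x_2* = 5 + 1/3·3.5/3.5 = 5.3333.

x_1* = 6.3333, x_2* = 5.3333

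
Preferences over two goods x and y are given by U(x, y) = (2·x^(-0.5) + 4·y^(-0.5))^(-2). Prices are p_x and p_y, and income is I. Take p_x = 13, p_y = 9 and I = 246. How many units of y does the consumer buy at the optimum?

MRS = MU_x/MU_y = (1/2)·(y/x)^(1.5). Set equal to p_x/p_y.
Hence y/x = (2·p_x/p_y)^(1/(1.5)), i.e. raised to the 2/3 power.
Substitute y = (y/x)·x into the budget: x* = I/(p_x + p_y·(y/x)).
Numerically y/x = 2.028401, so x* = 246/(13 + 9·2.028401) = 7.8706 and y* = 2.028401·7.8706 = 15.9647.

y* = 15.9647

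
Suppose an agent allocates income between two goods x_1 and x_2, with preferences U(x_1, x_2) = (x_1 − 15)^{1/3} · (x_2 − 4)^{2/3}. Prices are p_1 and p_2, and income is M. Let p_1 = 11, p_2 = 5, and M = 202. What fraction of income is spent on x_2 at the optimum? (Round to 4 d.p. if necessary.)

Let x_1' = x_1−15, x_2' = x_2−4. MRS = (1/2)·x_2'/x_1' = p_1/p_2.
After buying the subsistence bundle (15, 4), a share 1/3 of the remaining income goes to x_1: x_1* = 15 + 1/3·(M − 15p_1 − 4p_2)/p_1.
Discretionary income = 202 − 15·11 − 4·5 = 17; x_1* = 15 + 1/3·17/11 = 15.5152; x_2* = 4 + 2/3·17/5 = 6.2667.
Expenditure on x_2: 5·6.2667 = 31.3333; share = 0.1551.

share on x_2 = 0.1551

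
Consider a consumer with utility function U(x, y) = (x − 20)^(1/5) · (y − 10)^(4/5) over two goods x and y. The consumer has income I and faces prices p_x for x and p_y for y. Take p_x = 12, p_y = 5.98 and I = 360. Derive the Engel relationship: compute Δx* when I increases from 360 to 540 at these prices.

Substituting into the budget: x* = 20 + 0.2·(I − 20·p_x − 10·p_y)/p_x, and y* = 10 + 0.8·(…)/p_y.
Discretionary income = 360 − 20·12 − 10·5.98 = 60.2; x* = 20 + 0.2·60.2/12 = 21.0033.
At I' = 540: x* = 24.0033. Change: 24.0033 − 21.0033 = 3.

Δx* = 3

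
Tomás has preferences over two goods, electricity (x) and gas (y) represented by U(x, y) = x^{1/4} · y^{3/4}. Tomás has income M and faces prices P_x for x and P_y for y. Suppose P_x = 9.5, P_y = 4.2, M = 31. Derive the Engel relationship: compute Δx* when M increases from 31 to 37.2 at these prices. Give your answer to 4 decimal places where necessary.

Δx* = 0.1632

The MRS is (1/3)·y/x. Set MRS = P_x/P_y.
Rearranging, P_y·y = 3·P_x·x. Substituting into the budget gives P_x·x·(1 + 3) = M.
Demand: x*(P_x,P_y,M) = 0.25·M/P_x and y* = 0.75·M/P_y.
At P_x=9.5, P_y=4.2, M=31: x* = 0.25·31/9.5 = 0.8158.
At M' = 37.2: x* = 0.9789. Change: 0.9789 − 0.8158 = 0.1632.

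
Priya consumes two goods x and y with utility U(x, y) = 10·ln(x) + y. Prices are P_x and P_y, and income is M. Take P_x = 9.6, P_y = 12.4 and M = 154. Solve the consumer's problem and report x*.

x* = 12.9167

So x*(P_x,P_y) = 10·P_y/P_x, independent of income; and y* = (M − 10·P_y)/P_y.
At the given prices: x* = 10·12.4/9.6 = 12.9167.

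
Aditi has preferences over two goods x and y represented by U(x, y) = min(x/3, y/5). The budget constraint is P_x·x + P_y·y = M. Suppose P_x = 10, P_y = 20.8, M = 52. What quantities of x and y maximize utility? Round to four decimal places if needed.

Here 3·10 + 5·20.8 = 134, giving x* = 1.1642 and y* = 1.9403.

x* = 1.1642, y* = 1.9403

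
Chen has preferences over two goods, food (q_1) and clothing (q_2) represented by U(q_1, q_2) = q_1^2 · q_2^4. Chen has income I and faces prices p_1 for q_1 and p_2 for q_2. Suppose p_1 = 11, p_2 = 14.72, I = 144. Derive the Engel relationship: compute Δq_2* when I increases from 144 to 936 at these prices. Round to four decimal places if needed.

MU_q_1/MU_q_2 = (2·q_2)/(4·q_1); tangency sets this equal to p_1/p_2.
So 2·p_2·q_2 = 4·p_1·q_1; combined with the budget, a share 1/3 of income goes to q_1.
Demand: q_1*(p_1,p_2,I) = 1/3·I/p_1 and q_2* = 2/3·I/p_2.
At p_1=11, p_2=14.72, I=144: q_2* = 2/3·144/14.72 = 6.5217.
At I' = 936: q_2* = 42.3913. Change: 42.3913 − 6.5217 = 35.8696.

Δq_2* = 35.8696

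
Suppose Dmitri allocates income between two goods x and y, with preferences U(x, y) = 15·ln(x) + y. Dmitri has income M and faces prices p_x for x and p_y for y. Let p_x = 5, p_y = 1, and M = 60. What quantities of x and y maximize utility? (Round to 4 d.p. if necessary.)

x* = 3, y* = 45

Set MRS = p_x/p_y: (15/x)/1 = p_x/p_y.
So x*(p_x,p_y) = 15·p_y/p_x, independent of income; and y* = (M − 15·p_y)/p_y.
At the given prices: x* = 15·1/5 = 3, and y* = 45.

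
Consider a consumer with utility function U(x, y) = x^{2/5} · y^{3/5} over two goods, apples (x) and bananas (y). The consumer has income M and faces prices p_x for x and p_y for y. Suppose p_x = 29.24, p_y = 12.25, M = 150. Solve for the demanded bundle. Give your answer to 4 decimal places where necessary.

x* = 2.052, y* = 7.3469

At p_x=29.24, p_y=12.25, M=150: x* = 0.4·150/29.24 = 2.052, y* = 7.3469.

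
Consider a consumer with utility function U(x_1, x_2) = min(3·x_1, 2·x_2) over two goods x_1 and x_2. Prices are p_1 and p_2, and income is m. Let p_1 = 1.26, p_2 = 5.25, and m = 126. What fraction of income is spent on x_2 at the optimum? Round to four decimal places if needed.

share on x_2 = 0.8621

With perfect complements, no substitution: consume in ratio x_1:x_2 = 2:3.
Budget: p_1·x_1 + p_2·(3/2)·x_1 = m, so (2·p_1 + 3·p_2)·x_1 = 2·m.
Demand: x_1*(p_1,p_2,m) = 2·m/(2·p_1 + 3·p_2), x_2* = 3·m/(2·p_1 + 3·p_2).
Here 2·1.26 + 3·5.25 = 18.27, giving x_1* = 13.7931 and x_2* = 20.6897.
Expenditure on x_2: 5.25·20.6897 = 108.6207; share = 0.8621.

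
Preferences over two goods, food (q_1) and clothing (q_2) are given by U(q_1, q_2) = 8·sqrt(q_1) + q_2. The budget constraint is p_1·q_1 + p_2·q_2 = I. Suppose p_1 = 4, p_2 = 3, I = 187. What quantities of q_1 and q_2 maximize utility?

q_1* = 9, q_2* = 50.3333

Solve: √q_1 = 4·p_2/p_1, so q_1*(p_1,p_2) = (4·p_2/p_1)², and q_2* = (I − p_1·q_1*)/p_2.
Plugging in: q_1* = (4·3/4)² = 9, q_2* = 50.3333.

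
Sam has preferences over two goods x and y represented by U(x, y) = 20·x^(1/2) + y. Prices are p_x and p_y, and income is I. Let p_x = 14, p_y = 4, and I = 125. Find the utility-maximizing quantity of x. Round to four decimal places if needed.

MU_x = 10/√x, MU_y = 1. Tangency: 10/√x = p_x/p_y.
Thus x* = (10·p_y/p_x)² — independent of I — with the rest of income spent on y.
Plugging in: x* = (10·4/14)² = 8.1633.

x* = 8.1633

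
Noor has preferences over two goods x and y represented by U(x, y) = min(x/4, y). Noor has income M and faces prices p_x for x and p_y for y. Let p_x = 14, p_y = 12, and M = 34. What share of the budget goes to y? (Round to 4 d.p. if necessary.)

Demand: x*(p_x,p_y,M) = 4·M/(4·p_x + p_y), y* = M/(4·p_x + p_y).
Here 4·14 + 12 = 68, giving x* = 2 and y* = 0.5.
Expenditure on y: 12·0.5 = 6; share = 0.1765.

share on y = 0.1765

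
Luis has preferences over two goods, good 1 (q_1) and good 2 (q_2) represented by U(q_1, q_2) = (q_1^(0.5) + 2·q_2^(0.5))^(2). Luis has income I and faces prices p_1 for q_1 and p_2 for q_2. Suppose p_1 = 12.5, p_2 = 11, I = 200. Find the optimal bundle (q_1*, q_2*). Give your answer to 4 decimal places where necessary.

From the CES first-order condition, (1/2)·(q_2/q_1)^(0.5) = p_1/p_2.
Hence q_2/q_1 = (2·p_1/p_2)^(1/(0.5)), i.e. raised to the 2 power.
With the ratio pinned down, the budget gives q_1* = I/(p_1 + p_2·(q_2/q_1)) and q_2* = (q_2/q_1)·q_1*.
Numerically q_2/q_1 = 5.165289, so q_1* = 200/(12.5 + 11·5.165289) = 2.8852 and q_2* = 5.165289·2.8852 = 14.9031.

q_1* = 2.8852, q_2* = 14.9031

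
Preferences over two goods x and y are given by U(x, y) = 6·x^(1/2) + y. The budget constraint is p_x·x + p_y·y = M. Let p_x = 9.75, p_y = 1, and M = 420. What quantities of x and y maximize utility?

x* = 0.0947, y* = 419.0769

Thus x* = (3·p_y/p_x)² — independent of M — with the rest of income spent on y.
Plugging in: x* = (3·1/9.75)² = 0.0947, y* = 419.0769.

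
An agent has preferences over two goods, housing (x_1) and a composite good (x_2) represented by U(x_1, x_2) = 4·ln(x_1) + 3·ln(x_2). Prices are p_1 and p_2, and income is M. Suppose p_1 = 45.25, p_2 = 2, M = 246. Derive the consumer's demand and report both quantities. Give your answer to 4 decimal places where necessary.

Tangency: MRS = (4/3)·x_2/x_1 = p_1/p_2.
So 4·p_2·x_2 = 3·p_1·x_1; combined with the budget, a share 4/7 of income goes to x_1.
Demand: x_1*(p_1,p_2,M) = 4/7·M/p_1 and x_2* = 3/7·M/p_2.
At p_1=45.25, p_2=2, M=246: x_1* = 4/7·246/45.25 = 3.1066, x_2* = 52.7143.

x_1* = 3.1066, x_2* = 52.7143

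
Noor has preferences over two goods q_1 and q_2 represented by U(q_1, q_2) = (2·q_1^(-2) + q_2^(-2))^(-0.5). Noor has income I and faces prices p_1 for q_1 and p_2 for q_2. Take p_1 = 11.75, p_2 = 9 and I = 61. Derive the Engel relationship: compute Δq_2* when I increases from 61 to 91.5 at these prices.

Δq_2* = 1.3528

MU_q_1 ∝ 2·q_1^(-3), MU_q_2 ∝ q_2^(-3), so MRS = 2·(q_2/q_1)^(3) = p_1/p_2.
Solve for the ratio: q_2/q_1 = [(1/2)·p_1/p_2]^(1/3).
With the ratio pinned down, the budget gives q_1* = I/(p_1 + p_2·(q_2/q_1)) and q_2* = (q_2/q_1)·q_1*.
Numerically q_2/q_1 = 0.867471, so q_1* = 61/(11.75 + 9·0.867471) = 3.119 and q_2* = 0.867471·3.119 = 2.7057.
At I' = 91.5: q_2* = 4.0585. Change: 4.0585 − 2.7057 = 1.3528.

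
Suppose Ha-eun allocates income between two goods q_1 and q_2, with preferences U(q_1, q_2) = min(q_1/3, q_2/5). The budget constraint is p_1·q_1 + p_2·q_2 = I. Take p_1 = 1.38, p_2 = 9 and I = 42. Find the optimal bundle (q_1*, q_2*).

Leontief preferences: the optimum is at the kink where q_1/3 = q_2/5, i.e. q_2 = (5/3)·q_1.
Budget: p_1·q_1 + p_2·(5/3)·q_1 = I, so (3·p_1 + 5·p_2)·q_1 = 3·I.
Demand: q_1*(p_1,p_2,I) = 3·I/(3·p_1 + 5·p_2), q_2* = 5·I/(3·p_1 + 5·p_2).
Here 3·1.38 + 5·9 = 49.14, giving q_1* = 2.5641 and q_2* = 4.2735.

q_1* = 2.5641, q_2* = 4.2735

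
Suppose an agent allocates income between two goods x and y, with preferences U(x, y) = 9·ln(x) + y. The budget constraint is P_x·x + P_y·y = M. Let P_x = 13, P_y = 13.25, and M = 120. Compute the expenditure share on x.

share on x = 0.9938

Set MRS = P_x/P_y: (9/x)/1 = P_x/P_y.
So x*(P_x,P_y) = 9·P_y/P_x, independent of income; and y* = (M − 9·P_y)/P_y.
At the given prices: x* = 9·13.25/13 = 9.1731, and y* = 0.0566.
Expenditure on x: 13·9.1731 = 119.25; share = 0.9938.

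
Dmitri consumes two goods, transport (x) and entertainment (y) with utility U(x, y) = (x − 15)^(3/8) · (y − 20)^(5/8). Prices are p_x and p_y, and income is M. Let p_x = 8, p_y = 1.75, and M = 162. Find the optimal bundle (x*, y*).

MRS = (3/5)·(y−20)/(x−15). Tangency with p_x/p_y gives y−20 = (5/3)·(p_x/p_y)·(x−15).
After buying the subsistence bundle (15, 20), a share 0.375 of the remaining income goes to x: x* = 15 + 0.375·(M − 15p_x − 20p_y)/p_x.
Discretionary income = 162 − 15·8 − 20·1.75 = 7; x* = 15 + 0.375·7/8 = 15.3281; y* = 20 + 0.625·7/1.75 = 22.5.

x* = 15.3281, y* = 22.5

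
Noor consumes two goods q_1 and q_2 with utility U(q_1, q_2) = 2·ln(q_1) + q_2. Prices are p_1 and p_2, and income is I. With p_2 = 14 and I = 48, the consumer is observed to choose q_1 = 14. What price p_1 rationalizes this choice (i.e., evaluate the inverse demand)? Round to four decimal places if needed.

MU_q_1 = 2/q_1, MU_q_2 = 1. Tangency: 2/q_1 = p_1/p_2.
So q_1*(p_1,p_2) = 2·p_2/p_1, independent of income; and q_2* = (I − 2·p_2)/p_2.
Set q_1* = 14 in the demand function and solve for p_1: p_1 = 2.

p_1 = 2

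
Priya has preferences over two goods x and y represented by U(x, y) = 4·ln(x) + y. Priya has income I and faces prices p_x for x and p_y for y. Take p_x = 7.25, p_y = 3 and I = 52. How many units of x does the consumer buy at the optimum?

Set MRS = p_x/p_y: (4/x)/1 = p_x/p_y.
So x*(p_x,p_y) = 4·p_y/p_x, independent of income; and y* = (I − 4·p_y)/p_y.
At the given prices: x* = 4·3/7.25 = 1.6552.

x* = 1.6552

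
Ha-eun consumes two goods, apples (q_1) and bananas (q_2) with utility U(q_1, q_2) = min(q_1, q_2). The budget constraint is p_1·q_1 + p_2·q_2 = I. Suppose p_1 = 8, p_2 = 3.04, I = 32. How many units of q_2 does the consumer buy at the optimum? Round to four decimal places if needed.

q_2* = 2.8986

Leontief preferences: the optimum is at the kink where q_1/1 = q_2/1, i.e. q_2 = q_1.
Budget: p_1·q_1 + p_2·q_1 = I, so (p_1 + p_2)·q_1 = I.
Demand: q_1*(p_1,p_2,I) = I/(p_1 + p_2), q_2* = I/(p_1 + p_2).
Here 8 + 3.04 = 11.04, giving q_2* = 2.8986.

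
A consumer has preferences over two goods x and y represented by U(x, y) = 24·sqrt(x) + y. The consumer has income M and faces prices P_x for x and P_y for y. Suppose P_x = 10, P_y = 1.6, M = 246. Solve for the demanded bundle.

x* = 3.6864, y* = 130.71

Set MRS = P_x/P_y: 12·x^(−1/2) = P_x/P_y.
Thus x* = (12·P_y/P_x)² — independent of M — with the rest of income spent on y.
Plugging in: x* = (12·1.6/10)² = 3.6864, y* = 130.71.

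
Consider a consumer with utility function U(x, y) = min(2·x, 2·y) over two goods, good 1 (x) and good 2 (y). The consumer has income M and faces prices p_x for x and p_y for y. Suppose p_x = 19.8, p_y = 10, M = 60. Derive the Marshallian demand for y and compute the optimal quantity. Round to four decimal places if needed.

y* = 2.0134

Here 2·19.8 + 2·10 = 59.6, giving y* = 2.0134.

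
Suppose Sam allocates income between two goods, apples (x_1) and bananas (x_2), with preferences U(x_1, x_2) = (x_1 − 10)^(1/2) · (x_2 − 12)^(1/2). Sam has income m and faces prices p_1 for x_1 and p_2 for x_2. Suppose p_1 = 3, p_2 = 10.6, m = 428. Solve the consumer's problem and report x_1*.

x_1* = 55.1333

Let x_1' = x_1−10, x_2' = x_2−12. MRS = x_2'/x_1' = p_1/p_2.
Substituting into the budget: x_1* = 10 + 0.5·(m − 10·p_1 − 12·p_2)/p_1, and x_2* = 12 + 0.5·(…)/p_2.
Discretionary income = 428 − 10·3 − 12·10.6 = 270.8; x_1* = 10 + 0.5·270.8/3 = 55.1333.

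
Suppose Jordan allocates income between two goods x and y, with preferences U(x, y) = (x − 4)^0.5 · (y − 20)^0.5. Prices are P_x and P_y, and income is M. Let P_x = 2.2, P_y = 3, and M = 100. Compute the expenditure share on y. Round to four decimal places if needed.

share on y = 0.756

This is Cobb-Douglas in (x−4, y−20): tangency gives 0.5·P_y·(y−20) = 0.5·P_x·(x−4).
Substituting into the budget: x* = 4 + 0.5·(M − 4·P_x − 20·P_y)/P_x, and y* = 20 + 0.5·(…)/P_y.
Discretionary income = 100 − 4·2.2 − 20·3 = 31.2; x* = 4 + 0.5·31.2/2.2 = 11.0909; y* = 20 + 0.5·31.2/3 = 25.2.
Expenditure on y: 3·25.2 = 75.6; share = 0.756.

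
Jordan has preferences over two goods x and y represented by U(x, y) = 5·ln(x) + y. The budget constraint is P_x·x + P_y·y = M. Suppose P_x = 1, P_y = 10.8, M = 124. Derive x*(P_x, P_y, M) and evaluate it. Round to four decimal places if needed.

So x*(P_x,P_y) = 5·P_y/P_x, independent of income; and y* = (M − 5·P_y)/P_y.
At the given prices: x* = 5·10.8/1 = 54.

x* = 54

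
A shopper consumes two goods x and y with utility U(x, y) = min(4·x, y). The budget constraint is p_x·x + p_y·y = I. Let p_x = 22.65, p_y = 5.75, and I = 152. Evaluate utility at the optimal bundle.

With perfect complements, no substitution: consume in ratio x:y = 1:4.
Budget: p_x·x + p_y·4·x = I, so (p_x + 4·p_y)·x = I.
Demand: x*(p_x,p_y,I) = I/(p_x + 4·p_y), y* = 4·I/(p_x + 4·p_y).
Here 22.65 + 4·5.75 = 45.65, giving x* = 3.3297 and y* = 13.3187.
Utility at the optimum: U(3.3297, 13.3187) = 13.3187.

V = 13.3187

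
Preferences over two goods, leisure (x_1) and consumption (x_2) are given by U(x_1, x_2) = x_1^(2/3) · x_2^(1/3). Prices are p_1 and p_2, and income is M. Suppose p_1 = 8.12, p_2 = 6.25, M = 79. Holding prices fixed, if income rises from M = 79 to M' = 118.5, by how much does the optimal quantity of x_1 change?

MU_x_1/MU_x_2 = (2/3·x_2)/(1/3·x_1); tangency sets this equal to p_1/p_2.
Rearranging, p_2·x_2 = (1/2)·p_1·x_1. Substituting into the budget gives p_1·x_1·(1 + (1/2)) = M.
Demand: x_1*(p_1,p_2,M) = 2/3·M/p_1 and x_2* = 1/3·M/p_2.
At p_1=8.12, p_2=6.25, M=79: x_1* = 2/3·79/8.12 = 6.486.
At M' = 118.5: x_1* = 9.7291. Change: 9.7291 − 6.486 = 3.243.

Δx_1* = 3.243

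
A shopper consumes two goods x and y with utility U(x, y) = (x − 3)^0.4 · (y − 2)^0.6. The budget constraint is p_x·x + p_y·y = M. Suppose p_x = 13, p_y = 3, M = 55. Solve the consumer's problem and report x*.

x* = 3.3077

Let x' = x−3, y' = y−2. MRS = (2/3)·y'/x' = p_x/p_y.
After buying the subsistence bundle (3, 2), a share 0.4 of the remaining income goes to x: x* = 3 + 0.4·(M − 3p_x − 2p_y)/p_x.
Discretionary income = 55 − 3·13 − 2·3 = 10; x* = 3 + 0.4·10/13 = 3.3077.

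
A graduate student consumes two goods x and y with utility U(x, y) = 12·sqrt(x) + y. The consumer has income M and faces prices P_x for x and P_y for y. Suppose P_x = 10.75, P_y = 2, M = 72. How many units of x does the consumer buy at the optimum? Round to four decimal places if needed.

MU_x = 6/√x, MU_y = 1. Tangency: 6/√x = P_x/P_y.
Thus x* = (6·P_y/P_x)² — independent of M — with the rest of income spent on y.
Plugging in: x* = (6·2/10.75)² = 1.2461.

x* = 1.2461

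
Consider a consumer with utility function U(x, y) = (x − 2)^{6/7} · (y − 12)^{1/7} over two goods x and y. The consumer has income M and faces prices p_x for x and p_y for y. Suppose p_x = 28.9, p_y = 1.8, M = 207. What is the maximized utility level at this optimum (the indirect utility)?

MRS = 6·(y−12)/(x−2). Tangency with p_x/p_y gives y−12 = (1/6)·(p_x/p_y)·(x−2).
Substituting into the budget: x* = 2 + 6/7·(M − 2·p_x − 12·p_y)/p_x, and y* = 12 + 1/7·(…)/p_y.
Discretionary income = 207 − 2·28.9 − 12·1.8 = 127.6; x* = 2 + 6/7·127.6/28.9 = 5.7845; y* = 12 + 1/7·127.6/1.8 = 22.127.
Utility at the optimum: U(5.7845, 22.127) = 4.3559.

V = 4.3559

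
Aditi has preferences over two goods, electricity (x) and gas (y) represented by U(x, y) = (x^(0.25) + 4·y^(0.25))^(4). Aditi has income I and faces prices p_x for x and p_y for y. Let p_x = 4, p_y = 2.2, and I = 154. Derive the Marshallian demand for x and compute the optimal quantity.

From the CES first-order condition, (1/4)·(y/x)^(0.75) = p_x/p_y.
Solve for the ratio: y/x = [4·p_x/p_y]^(4/3).
With the ratio pinned down, the budget gives x* = I/(p_x + p_y·(y/x)) and y* = (y/x)·x*.
Numerically y/x = 14.090608, so x* = 154/(4 + 2.2·14.090608) = 4.4001.

x* = 4.4001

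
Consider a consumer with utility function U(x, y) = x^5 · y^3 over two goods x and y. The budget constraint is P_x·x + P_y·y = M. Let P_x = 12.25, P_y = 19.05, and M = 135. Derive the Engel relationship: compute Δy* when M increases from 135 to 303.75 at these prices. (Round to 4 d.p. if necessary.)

Tangency: MRS = (5/3)·y/x = P_x/P_y.
Rearranging, P_y·y = (3/5)·P_x·x. Substituting into the budget gives P_x·x·(1 + (3/5)) = M.
Demand: x*(P_x,P_y,M) = 0.625·M/P_x and y* = 0.375·M/P_y.
At P_x=12.25, P_y=19.05, M=135: y* = 0.375·135/19.05 = 2.6575.
At M' = 303.75: y* = 5.9793. Change: 5.9793 − 2.6575 = 3.3219.

Δy* = 3.3219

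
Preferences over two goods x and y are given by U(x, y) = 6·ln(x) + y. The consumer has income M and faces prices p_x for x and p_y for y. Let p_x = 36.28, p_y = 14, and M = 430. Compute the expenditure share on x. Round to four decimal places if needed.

share on x = 0.1953

MU_x = 6/x, MU_y = 1. Tangency: 6/x = p_x/p_y.
So x*(p_x,p_y) = 6·p_y/p_x, independent of income; and y* = (M − 6·p_y)/p_y.
At the given prices: x* = 6·14/36.28 = 2.3153, and y* = 24.7143.
Expenditure on x: 36.28·2.3153 = 84; share = 0.1953.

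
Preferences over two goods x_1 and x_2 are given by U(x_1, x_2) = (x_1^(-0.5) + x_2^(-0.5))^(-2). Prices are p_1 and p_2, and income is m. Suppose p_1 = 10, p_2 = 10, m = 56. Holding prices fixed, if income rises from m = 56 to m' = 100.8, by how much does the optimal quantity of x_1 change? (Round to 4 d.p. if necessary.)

Δx_1* = 2.24

Numerically x_2/x_1 = 1, so x_1* = 56/(10 + 10·1) = 2.8.
At m' = 100.8: x_1* = 5.04. Change: 5.04 − 2.8 = 2.24.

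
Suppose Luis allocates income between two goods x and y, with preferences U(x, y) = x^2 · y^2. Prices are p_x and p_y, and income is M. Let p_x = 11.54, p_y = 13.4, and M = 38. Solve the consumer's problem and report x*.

x* = 1.6464

Tangency: MRS = y/x = p_x/p_y.
So 2·p_y·y = 2·p_x·x; combined with the budget, a share 0.5 of income goes to x.
Demand: x*(p_x,p_y,M) = 0.5·M/p_x and y* = 0.5·M/p_y.
At p_x=11.54, p_y=13.4, M=38: x* = 0.5·38/11.54 = 1.6464.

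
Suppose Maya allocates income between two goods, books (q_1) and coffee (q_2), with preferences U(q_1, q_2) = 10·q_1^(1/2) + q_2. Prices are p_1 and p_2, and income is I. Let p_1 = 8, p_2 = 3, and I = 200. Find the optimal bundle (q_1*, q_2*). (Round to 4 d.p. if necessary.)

q_1* = 3.5156, q_2* = 57.2917

Utility is quasi-linear in q_2; the FOC for q_1 is 5/√q_1 = p_1/p_2.
Thus q_1* = (5·p_2/p_1)² — independent of I — with the rest of income spent on q_2.
Plugging in: q_1* = (5·3/8)² = 3.5156, q_2* = 57.2917.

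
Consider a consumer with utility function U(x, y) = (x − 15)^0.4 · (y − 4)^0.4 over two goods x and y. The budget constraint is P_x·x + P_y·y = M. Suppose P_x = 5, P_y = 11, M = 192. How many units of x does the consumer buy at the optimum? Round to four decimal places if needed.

x* = 22.3

This is Cobb-Douglas in (x−15, y−4): tangency gives 0.4·P_y·(y−4) = 0.4·P_x·(x−15).
Substituting into the budget: x* = 15 + 0.5·(M − 15·P_x − 4·P_y)/P_x, and y* = 4 + 0.5·(…)/P_y.
Discretionary income = 192 − 15·5 − 4·11 = 73; x* = 15 + 0.5·73/5 = 22.3.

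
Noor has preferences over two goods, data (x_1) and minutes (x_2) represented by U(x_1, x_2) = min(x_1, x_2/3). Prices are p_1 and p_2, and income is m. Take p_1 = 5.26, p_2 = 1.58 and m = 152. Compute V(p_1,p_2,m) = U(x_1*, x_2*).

Demand: x_1*(p_1,p_2,m) = m/(p_1 + 3·p_2), x_2* = 3·m/(p_1 + 3·p_2).
Here 5.26 + 3·1.58 = 10, giving x_1* = 15.2 and x_2* = 45.6.
Utility at the optimum: U(15.2, 45.6) = 15.2.

V = 15.2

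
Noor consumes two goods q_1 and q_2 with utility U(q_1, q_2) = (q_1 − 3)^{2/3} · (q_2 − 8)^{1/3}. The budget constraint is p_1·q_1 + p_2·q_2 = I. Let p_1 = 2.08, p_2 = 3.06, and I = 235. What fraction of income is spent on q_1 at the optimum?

Substituting into the budget: q_1* = 3 + 2/3·(I − 3·p_1 − 8·p_2)/p_1, and q_2* = 8 + 1/3·(…)/p_2.
Discretionary income = 235 − 3·2.08 − 8·3.06 = 204.28; q_1* = 3 + 2/3·204.28/2.08 = 68.4744; q_2* = 8 + 1/3·204.28/3.06 = 30.2527.
Expenditure on q_1: 2.08·68.4744 = 142.4267; share = 0.6061.

share on q_1 = 0.6061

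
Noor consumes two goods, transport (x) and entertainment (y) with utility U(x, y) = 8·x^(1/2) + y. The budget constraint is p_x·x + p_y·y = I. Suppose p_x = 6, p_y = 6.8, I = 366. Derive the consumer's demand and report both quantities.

x* = 20.5511, y* = 35.6902

Utility is quasi-linear in y; the FOC for x is 4/√x = p_x/p_y.
Solve: √x = 4·p_y/p_x, so x*(p_x,p_y) = (4·p_y/p_x)², and y* = (I − p_x·x*)/p_y.
Plugging in: x* = (4·6.8/6)² = 20.5511, y* = 35.6902.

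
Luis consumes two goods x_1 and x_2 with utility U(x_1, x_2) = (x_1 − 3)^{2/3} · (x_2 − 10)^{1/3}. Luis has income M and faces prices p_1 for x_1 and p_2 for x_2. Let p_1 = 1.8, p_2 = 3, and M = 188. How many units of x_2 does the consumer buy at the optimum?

x_2* = 26.9556

MRS = 2·(x_2−10)/(x_1−3). Tangency with p_1/p_2 gives x_2−10 = (1/2)·(p_1/p_2)·(x_1−3).
After buying the subsistence bundle (3, 10), a share 2/3 of the remaining income goes to x_1: x_1* = 3 + 2/3·(M − 3p_1 − 10p_2)/p_1.
Discretionary income = 188 − 3·1.8 − 10·3 = 152.6; x_2* = 10 + 1/3·152.6/3 = 26.9556.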